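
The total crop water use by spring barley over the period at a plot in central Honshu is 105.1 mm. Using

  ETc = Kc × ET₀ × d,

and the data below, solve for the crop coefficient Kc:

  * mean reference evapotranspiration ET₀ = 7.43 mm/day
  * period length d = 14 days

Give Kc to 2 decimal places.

ETc = Kc × ET₀ × d  ⇒  Kc = ETc / (ET₀ × d)
Kc = 105.1 / (7.43 × 14) = 105.1 / 104.02 = 1.0104

1.01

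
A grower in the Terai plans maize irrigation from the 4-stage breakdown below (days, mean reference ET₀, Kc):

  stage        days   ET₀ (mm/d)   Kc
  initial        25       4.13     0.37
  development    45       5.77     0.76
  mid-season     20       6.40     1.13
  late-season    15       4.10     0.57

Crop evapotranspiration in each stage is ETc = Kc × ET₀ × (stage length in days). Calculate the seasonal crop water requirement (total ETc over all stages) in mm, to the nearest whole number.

415 mm

initial: 0.37 × 4.13 × 25 = 38.20 mm
development: 0.76 × 5.77 × 45 = 197.33 mm
mid-season: 1.13 × 6.40 × 20 = 144.64 mm
late-season: 0.57 × 4.10 × 15 = 35.06 mm
Seasonal total = 415.23 mm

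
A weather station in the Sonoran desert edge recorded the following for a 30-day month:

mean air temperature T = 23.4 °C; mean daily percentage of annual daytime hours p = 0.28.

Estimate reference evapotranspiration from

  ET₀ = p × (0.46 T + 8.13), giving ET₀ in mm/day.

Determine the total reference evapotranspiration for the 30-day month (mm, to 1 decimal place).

ET₀ = 0.28 × (0.46 × 23.4 + 8.13) = 0.28 × 18.894 = 5.2903 mm/d
Monthly total = 5.2903 × 30 = 158.709 mm

158.7 mm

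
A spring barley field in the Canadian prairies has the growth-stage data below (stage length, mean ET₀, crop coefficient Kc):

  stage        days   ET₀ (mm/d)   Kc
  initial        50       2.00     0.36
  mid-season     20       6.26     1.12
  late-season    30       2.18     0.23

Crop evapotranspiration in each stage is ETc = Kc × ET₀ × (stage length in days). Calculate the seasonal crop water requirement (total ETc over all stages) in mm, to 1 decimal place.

initial: 0.36 × 2.00 × 50 = 36.00 mm
mid-season: 1.12 × 6.26 × 20 = 140.22 mm
late-season: 0.23 × 2.18 × 30 = 15.04 mm
Seasonal total = 191.26 mm

191.3 mm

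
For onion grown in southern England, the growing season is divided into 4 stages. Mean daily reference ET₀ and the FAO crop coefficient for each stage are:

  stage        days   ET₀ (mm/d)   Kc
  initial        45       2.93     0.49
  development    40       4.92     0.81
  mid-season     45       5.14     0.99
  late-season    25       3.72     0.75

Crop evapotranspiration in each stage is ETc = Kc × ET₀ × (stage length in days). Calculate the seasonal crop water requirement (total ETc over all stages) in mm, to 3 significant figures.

initial: 0.49 × 2.93 × 45 = 64.61 mm
development: 0.81 × 4.92 × 40 = 159.41 mm
mid-season: 0.99 × 5.14 × 45 = 228.99 mm
late-season: 0.75 × 3.72 × 25 = 69.75 mm
Seasonal total = 522.76 mm

523 mm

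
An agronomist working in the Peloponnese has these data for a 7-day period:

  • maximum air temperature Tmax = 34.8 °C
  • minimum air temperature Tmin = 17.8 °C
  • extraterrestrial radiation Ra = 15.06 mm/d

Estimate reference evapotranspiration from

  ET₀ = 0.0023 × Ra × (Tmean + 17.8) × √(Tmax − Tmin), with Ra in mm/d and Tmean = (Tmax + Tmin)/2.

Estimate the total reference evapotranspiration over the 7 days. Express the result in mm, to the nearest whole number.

44 mm

Tmean = (34.8 + 17.8)/2 = 26.30 °C
ET₀ = 0.0023 × 15.06 × (26.30 + 17.8) × √17.0 = 0.0023 × 15.06 × 44.10 × 4.1231 = 6.2982 mm/d
Over 7 days: 6.2982 × 7 = 44.087 mm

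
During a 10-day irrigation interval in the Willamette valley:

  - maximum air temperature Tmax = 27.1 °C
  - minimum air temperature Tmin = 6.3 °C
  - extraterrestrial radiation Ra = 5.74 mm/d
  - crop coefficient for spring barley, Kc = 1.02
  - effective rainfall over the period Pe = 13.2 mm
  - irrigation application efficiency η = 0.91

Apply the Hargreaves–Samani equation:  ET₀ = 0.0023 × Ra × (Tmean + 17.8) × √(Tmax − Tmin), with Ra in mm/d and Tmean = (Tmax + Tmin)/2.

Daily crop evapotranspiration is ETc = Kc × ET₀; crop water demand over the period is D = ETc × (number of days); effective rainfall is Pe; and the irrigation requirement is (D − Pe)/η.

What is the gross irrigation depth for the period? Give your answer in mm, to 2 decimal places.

Tmean = (27.1 + 6.3)/2 = 16.70 °C
ET₀ = 0.0023 × 5.74 × (16.70 + 17.8) × √20.8 = 0.0023 × 5.74 × 34.50 × 4.5607 = 2.0773 mm/d
ETc = Kc × ET₀ = 1.02 × 2.0773 = 2.1188 mm/d
Crop demand D = ETc × 10 d = 2.1188 × 10 = 21.188 mm
D − Pe = 21.188 − 13.2 = 7.988 mm
Gross irrigation = 7.988 / 0.91 = 8.778 mm

8.78 mm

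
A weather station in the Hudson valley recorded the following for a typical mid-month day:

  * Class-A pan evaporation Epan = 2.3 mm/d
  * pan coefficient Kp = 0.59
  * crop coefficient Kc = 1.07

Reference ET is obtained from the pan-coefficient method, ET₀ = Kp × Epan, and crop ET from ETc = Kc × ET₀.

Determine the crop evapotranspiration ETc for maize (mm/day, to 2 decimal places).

1.45 mm/day

ET₀ = 0.59 × 2.3 = 1.3570 mm/d
ETc = Kc × ET₀ = 1.07 × 1.3570 = 1.4520 mm/d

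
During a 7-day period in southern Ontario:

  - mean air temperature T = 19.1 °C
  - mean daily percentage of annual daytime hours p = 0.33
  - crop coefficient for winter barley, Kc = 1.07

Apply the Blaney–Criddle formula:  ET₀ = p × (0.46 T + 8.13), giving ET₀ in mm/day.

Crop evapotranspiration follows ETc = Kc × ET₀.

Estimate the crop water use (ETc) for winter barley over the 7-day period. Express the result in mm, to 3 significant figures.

41.8 mm

ET₀ = 0.33 × (0.46 × 19.1 + 8.13) = 0.33 × 16.916 = 5.5823 mm/d
ETc = Kc × ET₀ = 1.07 × 5.5823 = 5.9731 mm/d
Over 7 days: 5.9731 × 7 = 41.812 mm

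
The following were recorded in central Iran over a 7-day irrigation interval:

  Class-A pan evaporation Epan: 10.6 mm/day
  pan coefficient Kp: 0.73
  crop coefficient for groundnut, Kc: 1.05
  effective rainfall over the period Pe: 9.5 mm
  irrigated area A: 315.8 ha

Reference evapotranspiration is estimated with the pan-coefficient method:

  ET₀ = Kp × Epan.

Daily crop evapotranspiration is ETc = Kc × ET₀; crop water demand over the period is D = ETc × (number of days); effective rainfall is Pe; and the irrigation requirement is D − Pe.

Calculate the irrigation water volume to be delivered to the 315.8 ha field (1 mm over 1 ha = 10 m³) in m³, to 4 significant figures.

149600 m³

ET₀ = 0.73 × 10.6 = 7.7380 mm/d
ETc = Kc × ET₀ = 1.05 × 7.7380 = 8.1249 mm/d
Crop demand D = ETc × 7 d = 8.1249 × 7 = 56.874 mm
D − Pe = 56.874 − 9.5 = 47.374 mm
Volume = 47.374 mm × 315.8 ha × 10 = 149607.1 m³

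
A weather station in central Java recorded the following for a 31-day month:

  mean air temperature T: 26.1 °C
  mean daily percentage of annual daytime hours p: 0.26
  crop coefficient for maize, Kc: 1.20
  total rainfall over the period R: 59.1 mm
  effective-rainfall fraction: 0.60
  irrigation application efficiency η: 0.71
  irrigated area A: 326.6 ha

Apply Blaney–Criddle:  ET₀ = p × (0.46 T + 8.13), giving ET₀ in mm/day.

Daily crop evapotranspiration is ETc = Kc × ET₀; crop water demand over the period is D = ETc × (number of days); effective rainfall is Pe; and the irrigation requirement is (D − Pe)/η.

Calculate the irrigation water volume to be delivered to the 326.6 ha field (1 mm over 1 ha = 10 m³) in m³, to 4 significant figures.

ET₀ = 0.26 × (0.46 × 26.1 + 8.13) = 0.26 × 20.136 = 5.2354 mm/d
ETc = Kc × ET₀ = 1.20 × 5.2354 = 6.2825 mm/d
Crop demand D = ETc × 31 d = 6.2825 × 31 = 194.758 mm
Pe = 0.60 × 59.1 = 35.460 mm
D − Pe = 194.758 − 35.460 = 159.298 mm
Gross irrigation = 159.298 / 0.71 = 224.363 mm
Volume = 224.363 mm × 326.6 ha × 10 = 732769.6 m³

732800 m³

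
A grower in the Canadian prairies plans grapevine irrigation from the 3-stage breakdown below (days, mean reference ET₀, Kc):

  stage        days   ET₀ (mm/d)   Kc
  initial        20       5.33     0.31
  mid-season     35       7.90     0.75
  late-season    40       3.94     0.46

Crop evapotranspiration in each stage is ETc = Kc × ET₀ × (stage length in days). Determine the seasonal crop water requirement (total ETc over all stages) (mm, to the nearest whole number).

initial: 0.31 × 5.33 × 20 = 33.05 mm
mid-season: 0.75 × 7.90 × 35 = 207.38 mm
late-season: 0.46 × 3.94 × 40 = 72.50 mm
Seasonal total = 312.93 mm

313 mm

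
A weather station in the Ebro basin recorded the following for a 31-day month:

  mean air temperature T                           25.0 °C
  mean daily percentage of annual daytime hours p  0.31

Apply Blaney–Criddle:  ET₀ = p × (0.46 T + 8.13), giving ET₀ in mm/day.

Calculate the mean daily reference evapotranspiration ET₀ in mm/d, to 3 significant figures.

ET₀ = 0.31 × (0.46 × 25.0 + 8.13) = 0.31 × 19.630 = 6.0853 mm/d

6.09 mm/d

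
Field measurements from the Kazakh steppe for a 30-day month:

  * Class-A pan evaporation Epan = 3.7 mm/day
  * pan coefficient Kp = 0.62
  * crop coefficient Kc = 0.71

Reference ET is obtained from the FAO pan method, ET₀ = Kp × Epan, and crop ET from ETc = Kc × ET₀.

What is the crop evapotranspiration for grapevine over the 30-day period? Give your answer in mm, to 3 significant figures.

ET₀ = 0.62 × 3.7 = 2.2940 mm/d
ETc = Kc × ET₀ = 0.71 × 2.2940 = 1.6287 mm/d
Over 30 days: 1.6287 × 30 = 48.861 mm

48.9 mm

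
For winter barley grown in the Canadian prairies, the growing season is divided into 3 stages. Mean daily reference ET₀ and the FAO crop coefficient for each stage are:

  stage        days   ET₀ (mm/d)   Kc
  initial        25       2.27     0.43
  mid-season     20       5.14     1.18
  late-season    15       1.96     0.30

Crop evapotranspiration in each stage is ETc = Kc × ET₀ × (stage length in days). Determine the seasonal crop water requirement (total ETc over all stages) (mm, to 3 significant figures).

initial: 0.43 × 2.27 × 25 = 24.40 mm
mid-season: 1.18 × 5.14 × 20 = 121.30 mm
late-season: 0.30 × 1.96 × 15 = 8.82 mm
Seasonal total = 154.52 mm

155 mm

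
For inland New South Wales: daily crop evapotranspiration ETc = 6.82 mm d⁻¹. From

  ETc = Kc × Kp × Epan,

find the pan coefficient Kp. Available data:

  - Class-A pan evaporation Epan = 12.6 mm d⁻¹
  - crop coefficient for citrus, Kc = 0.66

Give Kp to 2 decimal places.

ETc = Kc × Kp × Epan  ⇒  Kp = ETc / (Kc × Epan)
Kp = 6.82 / (0.66 × 12.6) = 6.82 / 8.316 = 0.8201

0.82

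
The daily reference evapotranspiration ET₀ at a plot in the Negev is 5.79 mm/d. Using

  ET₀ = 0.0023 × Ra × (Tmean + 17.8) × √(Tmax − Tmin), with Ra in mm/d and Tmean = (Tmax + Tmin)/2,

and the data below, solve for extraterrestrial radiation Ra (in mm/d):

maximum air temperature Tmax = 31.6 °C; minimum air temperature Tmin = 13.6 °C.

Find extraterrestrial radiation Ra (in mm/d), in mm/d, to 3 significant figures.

14.7 mm/d

Tmean = 22.60 °C; √ΔT = 4.2426
Ra = ET₀ / [0.0023 × (Tmean+17.8) × √ΔT] = 5.79 / (0.0023 × 40.40 × 4.2426) = 14.687 mm/d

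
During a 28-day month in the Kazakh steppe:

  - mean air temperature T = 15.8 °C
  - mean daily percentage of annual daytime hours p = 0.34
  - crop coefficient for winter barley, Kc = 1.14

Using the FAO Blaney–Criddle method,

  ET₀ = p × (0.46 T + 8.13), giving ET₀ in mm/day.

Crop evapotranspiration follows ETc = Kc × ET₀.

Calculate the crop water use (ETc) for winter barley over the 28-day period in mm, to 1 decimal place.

167.1 mm

ET₀ = 0.34 × (0.46 × 15.8 + 8.13) = 0.34 × 15.398 = 5.2353 mm/d
ETc = Kc × ET₀ = 1.14 × 5.2353 = 5.9682 mm/d
Over 28 days: 5.9682 × 28 = 167.110 mm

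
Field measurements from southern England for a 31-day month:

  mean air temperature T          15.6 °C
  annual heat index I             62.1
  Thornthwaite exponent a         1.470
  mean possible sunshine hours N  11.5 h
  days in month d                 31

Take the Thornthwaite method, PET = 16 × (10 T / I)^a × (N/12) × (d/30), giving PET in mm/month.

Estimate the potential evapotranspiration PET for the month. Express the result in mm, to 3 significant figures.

61.4 mm

10T/I = 10 × 15.6 / 62.1 = 2.5121
(10T/I)^a = 2.5121^1.470 = 3.8731
Uncorrected PET = 16 × 3.8731 = 61.970 mm
Correction = (N/12)(d/30) = (11.5/12)(31/30) = 0.9903
PET = 61.970 × 0.9903 = 61.369 mm/month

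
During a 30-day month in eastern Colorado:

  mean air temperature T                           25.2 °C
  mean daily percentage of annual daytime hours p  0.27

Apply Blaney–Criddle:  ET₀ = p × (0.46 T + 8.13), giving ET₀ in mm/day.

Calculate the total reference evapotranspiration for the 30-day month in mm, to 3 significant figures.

ET₀ = 0.27 × (0.46 × 25.2 + 8.13) = 0.27 × 19.722 = 5.3249 mm/d
Monthly total = 5.3249 × 30 = 159.747 mm

160 mm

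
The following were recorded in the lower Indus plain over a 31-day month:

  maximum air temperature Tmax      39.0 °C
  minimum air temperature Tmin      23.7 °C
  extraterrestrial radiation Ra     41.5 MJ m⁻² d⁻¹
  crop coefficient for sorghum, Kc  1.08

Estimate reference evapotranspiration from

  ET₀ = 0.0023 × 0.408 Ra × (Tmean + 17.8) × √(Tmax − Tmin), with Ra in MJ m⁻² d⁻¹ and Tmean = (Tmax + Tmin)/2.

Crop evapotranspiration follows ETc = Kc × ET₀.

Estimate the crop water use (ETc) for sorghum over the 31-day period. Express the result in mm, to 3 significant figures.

Tmean = (39.0 + 23.7)/2 = 31.35 °C
0.408 Ra = 0.408 × 41.5 = 16.9320 mm/d equivalent
ET₀ = 0.0023 × 16.9320 × (31.35 + 17.8) × √15.3 = 0.0023 × 16.9320 × 49.15 × 3.9115 = 7.4869 mm/d
ETc = Kc × ET₀ = 1.08 × 7.4869 = 8.0859 mm/d
Over 31 days: 8.0859 × 31 = 250.663 mm

251 mm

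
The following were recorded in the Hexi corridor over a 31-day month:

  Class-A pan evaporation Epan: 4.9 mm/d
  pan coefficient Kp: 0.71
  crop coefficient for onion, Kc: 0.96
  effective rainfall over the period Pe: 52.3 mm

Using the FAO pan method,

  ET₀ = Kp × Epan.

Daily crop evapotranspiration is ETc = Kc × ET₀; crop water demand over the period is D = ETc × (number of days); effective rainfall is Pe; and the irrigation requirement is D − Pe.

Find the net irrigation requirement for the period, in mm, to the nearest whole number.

51 mm

ET₀ = 0.71 × 4.9 = 3.4790 mm/d
ETc = Kc × ET₀ = 0.96 × 3.4790 = 3.3398 mm/d
Crop demand D = ETc × 31 d = 3.3398 × 31 = 103.534 mm
D − Pe = 103.534 − 52.3 = 51.234 mm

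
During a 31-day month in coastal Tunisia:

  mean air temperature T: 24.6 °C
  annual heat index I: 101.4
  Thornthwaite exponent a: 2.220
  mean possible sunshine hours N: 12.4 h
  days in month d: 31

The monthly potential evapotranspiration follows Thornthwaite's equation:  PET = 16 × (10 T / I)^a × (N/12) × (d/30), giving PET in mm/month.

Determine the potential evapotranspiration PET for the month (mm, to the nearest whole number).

122 mm

10T/I = 10 × 24.6 / 101.4 = 2.4260
(10T/I)^a = 2.4260^2.220 = 7.1525
Uncorrected PET = 16 × 7.1525 = 114.440 mm
Correction = (N/12)(d/30) = (12.4/12)(31/30) = 1.0678
PET = 114.440 × 1.0678 = 122.199 mm/month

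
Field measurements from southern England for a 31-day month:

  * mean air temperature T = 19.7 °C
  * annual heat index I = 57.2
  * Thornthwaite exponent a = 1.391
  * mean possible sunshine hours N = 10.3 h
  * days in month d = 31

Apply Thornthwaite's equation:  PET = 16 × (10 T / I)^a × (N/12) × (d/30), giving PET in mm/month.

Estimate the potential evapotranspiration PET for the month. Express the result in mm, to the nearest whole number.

10T/I = 10 × 19.7 / 57.2 = 3.4441
(10T/I)^a = 3.4441^1.391 = 5.5856
Uncorrected PET = 16 × 5.5856 = 89.370 mm
Correction = (N/12)(d/30) = (10.3/12)(31/30) = 0.8869
PET = 89.370 × 0.8869 = 79.262 mm/month

79 mm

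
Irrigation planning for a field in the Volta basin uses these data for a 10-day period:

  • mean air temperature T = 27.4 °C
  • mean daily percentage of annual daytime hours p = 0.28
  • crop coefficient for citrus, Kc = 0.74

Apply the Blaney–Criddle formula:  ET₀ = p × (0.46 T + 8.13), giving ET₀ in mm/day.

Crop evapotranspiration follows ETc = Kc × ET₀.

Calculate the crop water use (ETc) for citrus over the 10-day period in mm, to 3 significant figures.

ET₀ = 0.28 × (0.46 × 27.4 + 8.13) = 0.28 × 20.734 = 5.8055 mm/d
ETc = Kc × ET₀ = 0.74 × 5.8055 = 4.2961 mm/d
Over 10 days: 4.2961 × 10 = 42.961 mm

43.0 mm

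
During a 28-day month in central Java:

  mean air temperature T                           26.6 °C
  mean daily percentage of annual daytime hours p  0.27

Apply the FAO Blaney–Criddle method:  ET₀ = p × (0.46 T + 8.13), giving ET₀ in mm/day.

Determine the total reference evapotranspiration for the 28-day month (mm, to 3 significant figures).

ET₀ = 0.27 × (0.46 × 26.6 + 8.13) = 0.27 × 20.366 = 5.4988 mm/d
Monthly total = 5.4988 × 28 = 153.966 mm

154 mm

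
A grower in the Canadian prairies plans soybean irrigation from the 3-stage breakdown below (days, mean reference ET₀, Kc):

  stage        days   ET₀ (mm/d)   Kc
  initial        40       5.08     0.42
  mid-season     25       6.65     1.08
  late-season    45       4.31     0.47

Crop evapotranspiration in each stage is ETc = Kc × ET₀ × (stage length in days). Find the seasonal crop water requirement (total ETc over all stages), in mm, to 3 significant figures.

356 mm

initial: 0.42 × 5.08 × 40 = 85.34 mm
mid-season: 1.08 × 6.65 × 25 = 179.55 mm
late-season: 0.47 × 4.31 × 45 = 91.16 mm
Seasonal total = 356.05 mm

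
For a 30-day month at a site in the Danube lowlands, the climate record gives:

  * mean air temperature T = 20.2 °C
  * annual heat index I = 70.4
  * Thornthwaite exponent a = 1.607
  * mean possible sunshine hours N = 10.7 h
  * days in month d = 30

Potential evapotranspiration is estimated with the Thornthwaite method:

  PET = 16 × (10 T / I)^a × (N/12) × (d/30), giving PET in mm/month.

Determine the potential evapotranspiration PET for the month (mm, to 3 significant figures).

77.6 mm

10T/I = 10 × 20.2 / 70.4 = 2.8693
(10T/I)^a = 2.8693^1.607 = 5.4406
Uncorrected PET = 16 × 5.4406 = 87.050 mm
Correction = (N/12)(d/30) = (10.7/12)(30/30) = 0.8917
PET = 87.050 × 0.8917 = 77.622 mm/month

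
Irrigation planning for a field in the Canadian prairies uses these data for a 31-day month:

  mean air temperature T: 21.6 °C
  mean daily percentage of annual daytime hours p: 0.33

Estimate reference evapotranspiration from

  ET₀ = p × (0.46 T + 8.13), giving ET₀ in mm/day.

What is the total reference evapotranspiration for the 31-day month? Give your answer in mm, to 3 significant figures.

ET₀ = 0.33 × (0.46 × 21.6 + 8.13) = 0.33 × 18.066 = 5.9618 mm/d
Monthly total = 5.9618 × 31 = 184.816 mm

185 mm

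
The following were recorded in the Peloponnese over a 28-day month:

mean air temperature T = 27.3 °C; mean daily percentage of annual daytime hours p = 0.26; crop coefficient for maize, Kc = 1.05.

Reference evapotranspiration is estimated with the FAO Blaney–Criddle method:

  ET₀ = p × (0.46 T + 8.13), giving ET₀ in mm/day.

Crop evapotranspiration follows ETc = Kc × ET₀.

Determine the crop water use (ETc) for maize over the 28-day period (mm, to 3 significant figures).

ET₀ = 0.26 × (0.46 × 27.3 + 8.13) = 0.26 × 20.688 = 5.3789 mm/d
ETc = Kc × ET₀ = 1.05 × 5.3789 = 5.6478 mm/d
Over 28 days: 5.6478 × 28 = 158.138 mm

158 mm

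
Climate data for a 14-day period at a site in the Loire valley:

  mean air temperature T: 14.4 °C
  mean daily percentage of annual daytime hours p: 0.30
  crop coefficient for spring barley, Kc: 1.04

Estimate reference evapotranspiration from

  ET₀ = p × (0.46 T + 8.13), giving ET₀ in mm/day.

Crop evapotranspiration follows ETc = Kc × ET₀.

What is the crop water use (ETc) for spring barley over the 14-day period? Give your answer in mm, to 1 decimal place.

ET₀ = 0.30 × (0.46 × 14.4 + 8.13) = 0.30 × 14.754 = 4.4262 mm/d
ETc = Kc × ET₀ = 1.04 × 4.4262 = 4.6032 mm/d
Over 14 days: 4.6032 × 14 = 64.445 mm

64.4 mm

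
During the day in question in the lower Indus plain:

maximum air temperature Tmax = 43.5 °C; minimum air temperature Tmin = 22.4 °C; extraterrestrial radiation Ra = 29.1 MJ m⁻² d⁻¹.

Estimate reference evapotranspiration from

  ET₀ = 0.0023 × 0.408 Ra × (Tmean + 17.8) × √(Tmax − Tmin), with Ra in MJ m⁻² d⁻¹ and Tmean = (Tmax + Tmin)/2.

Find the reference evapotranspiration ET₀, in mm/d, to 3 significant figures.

Tmean = (43.5 + 22.4)/2 = 32.95 °C
0.408 Ra = 0.408 × 29.1 = 11.8728 mm/d equivalent
ET₀ = 0.0023 × 11.8728 × (32.95 + 17.8) × √21.1 = 0.0023 × 11.8728 × 50.75 × 4.5935 = 6.3659 mm/d

6.37 mm/d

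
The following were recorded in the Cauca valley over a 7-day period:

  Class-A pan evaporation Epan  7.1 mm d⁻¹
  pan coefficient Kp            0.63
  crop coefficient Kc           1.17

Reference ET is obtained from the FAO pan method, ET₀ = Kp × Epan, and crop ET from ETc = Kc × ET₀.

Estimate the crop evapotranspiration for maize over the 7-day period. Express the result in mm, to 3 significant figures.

ET₀ = 0.63 × 7.1 = 4.4730 mm/d
ETc = Kc × ET₀ = 1.17 × 4.4730 = 5.2334 mm/d
Over 7 days: 5.2334 × 7 = 36.634 mm

36.6 mm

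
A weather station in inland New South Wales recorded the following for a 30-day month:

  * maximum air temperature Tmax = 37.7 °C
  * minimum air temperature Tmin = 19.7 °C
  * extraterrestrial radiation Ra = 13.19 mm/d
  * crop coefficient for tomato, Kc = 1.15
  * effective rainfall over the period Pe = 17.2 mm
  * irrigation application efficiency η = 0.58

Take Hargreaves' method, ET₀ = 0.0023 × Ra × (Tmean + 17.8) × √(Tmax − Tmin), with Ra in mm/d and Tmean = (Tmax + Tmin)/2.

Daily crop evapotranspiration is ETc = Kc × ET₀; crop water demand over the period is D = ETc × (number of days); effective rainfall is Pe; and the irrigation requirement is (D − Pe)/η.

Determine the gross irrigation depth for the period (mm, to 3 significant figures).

326 mm

Tmean = (37.7 + 19.7)/2 = 28.70 °C
ET₀ = 0.0023 × 13.19 × (28.70 + 17.8) × √18.0 = 0.0023 × 13.19 × 46.50 × 4.2426 = 5.9849 mm/d
ETc = Kc × ET₀ = 1.15 × 5.9849 = 6.8826 mm/d
Crop demand D = ETc × 30 d = 6.8826 × 30 = 206.478 mm
D − Pe = 206.478 − 17.2 = 189.278 mm
Gross irrigation = 189.278 / 0.58 = 326.341 mm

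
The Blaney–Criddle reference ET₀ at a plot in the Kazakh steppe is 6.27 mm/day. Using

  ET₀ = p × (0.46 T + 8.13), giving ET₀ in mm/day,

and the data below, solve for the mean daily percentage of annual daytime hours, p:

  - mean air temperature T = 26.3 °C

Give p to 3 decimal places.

0.310

p = ET₀ / (0.46 T + 8.13) = 6.27 / (0.46 × 26.3 + 8.13) = 6.27 / 20.228 = 0.3100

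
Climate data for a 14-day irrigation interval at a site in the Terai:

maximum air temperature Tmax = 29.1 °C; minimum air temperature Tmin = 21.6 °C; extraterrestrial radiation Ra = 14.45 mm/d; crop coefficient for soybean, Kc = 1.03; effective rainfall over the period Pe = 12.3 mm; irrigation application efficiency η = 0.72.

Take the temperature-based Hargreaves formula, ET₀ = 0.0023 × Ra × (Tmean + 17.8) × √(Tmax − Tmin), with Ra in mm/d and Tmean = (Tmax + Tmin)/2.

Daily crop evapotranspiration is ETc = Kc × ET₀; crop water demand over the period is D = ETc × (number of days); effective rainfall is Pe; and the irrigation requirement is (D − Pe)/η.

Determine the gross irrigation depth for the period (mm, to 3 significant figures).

61.6 mm

Tmean = (29.1 + 21.6)/2 = 25.35 °C
ET₀ = 0.0023 × 14.45 × (25.35 + 17.8) × √7.5 = 0.0023 × 14.45 × 43.15 × 2.7386 = 3.9274 mm/d
ETc = Kc × ET₀ = 1.03 × 3.9274 = 4.0452 mm/d
Crop demand D = ETc × 14 d = 4.0452 × 14 = 56.633 mm
D − Pe = 56.633 − 12.3 = 44.333 mm
Gross irrigation = 44.333 / 0.72 = 61.574 mm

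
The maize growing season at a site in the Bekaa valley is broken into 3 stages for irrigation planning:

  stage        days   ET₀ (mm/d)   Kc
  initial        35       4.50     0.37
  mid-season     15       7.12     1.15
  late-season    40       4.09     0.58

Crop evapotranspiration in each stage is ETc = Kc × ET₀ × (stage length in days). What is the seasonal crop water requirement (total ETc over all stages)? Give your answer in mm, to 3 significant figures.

initial: 0.37 × 4.50 × 35 = 58.28 mm
mid-season: 1.15 × 7.12 × 15 = 122.82 mm
late-season: 0.58 × 4.09 × 40 = 94.89 mm
Seasonal total = 275.99 mm

276 mm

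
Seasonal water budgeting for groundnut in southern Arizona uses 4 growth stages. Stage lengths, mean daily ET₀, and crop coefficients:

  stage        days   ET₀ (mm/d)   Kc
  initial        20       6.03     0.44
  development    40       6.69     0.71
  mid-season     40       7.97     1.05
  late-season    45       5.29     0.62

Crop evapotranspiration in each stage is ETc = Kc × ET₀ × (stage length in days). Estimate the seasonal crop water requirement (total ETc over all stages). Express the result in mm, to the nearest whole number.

725 mm

initial: 0.44 × 6.03 × 20 = 53.06 mm
development: 0.71 × 6.69 × 40 = 190.00 mm
mid-season: 1.05 × 7.97 × 40 = 334.74 mm
late-season: 0.62 × 5.29 × 45 = 147.59 mm
Seasonal total = 725.39 mm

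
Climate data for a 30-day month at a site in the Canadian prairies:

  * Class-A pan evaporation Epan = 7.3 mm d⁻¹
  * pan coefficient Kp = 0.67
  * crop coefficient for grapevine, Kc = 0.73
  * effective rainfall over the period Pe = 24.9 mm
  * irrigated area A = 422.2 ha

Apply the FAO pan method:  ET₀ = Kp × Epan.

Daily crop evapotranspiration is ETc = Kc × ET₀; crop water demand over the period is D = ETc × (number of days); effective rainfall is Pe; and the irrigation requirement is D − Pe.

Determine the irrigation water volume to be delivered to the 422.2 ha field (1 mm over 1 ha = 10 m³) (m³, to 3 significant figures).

347000 m³

ET₀ = 0.67 × 7.3 = 4.8910 mm/d
ETc = Kc × ET₀ = 0.73 × 4.8910 = 3.5704 mm/d
Crop demand D = ETc × 30 d = 3.5704 × 30 = 107.112 mm
D − Pe = 107.112 − 24.9 = 82.212 mm
Volume = 82.212 mm × 422.2 ha × 10 = 347099.1 m³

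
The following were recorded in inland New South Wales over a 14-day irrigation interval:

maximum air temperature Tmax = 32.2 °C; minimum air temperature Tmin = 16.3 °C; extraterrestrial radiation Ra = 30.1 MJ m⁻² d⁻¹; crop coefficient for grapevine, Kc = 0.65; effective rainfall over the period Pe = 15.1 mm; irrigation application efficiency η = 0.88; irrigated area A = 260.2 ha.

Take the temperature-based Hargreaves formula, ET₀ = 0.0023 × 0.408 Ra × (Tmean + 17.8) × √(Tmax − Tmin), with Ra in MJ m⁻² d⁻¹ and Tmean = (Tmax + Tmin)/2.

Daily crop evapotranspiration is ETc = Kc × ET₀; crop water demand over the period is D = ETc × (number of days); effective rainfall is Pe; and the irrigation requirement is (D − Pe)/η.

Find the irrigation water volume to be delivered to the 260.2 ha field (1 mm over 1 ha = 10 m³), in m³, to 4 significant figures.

82790 m³

Tmean = (32.2 + 16.3)/2 = 24.25 °C
0.408 Ra = 0.408 × 30.1 = 12.2808 mm/d equivalent
ET₀ = 0.0023 × 12.2808 × (24.25 + 17.8) × √15.9 = 0.0023 × 12.2808 × 42.05 × 3.9875 = 4.7361 mm/d
ETc = Kc × ET₀ = 0.65 × 4.7361 = 3.0785 mm/d
Crop demand D = ETc × 14 d = 3.0785 × 14 = 43.099 mm
D − Pe = 43.099 − 15.1 = 27.999 mm
Gross irrigation = 27.999 / 0.88 = 31.817 mm
Volume = 31.817 mm × 260.2 ha × 10 = 82787.8 m³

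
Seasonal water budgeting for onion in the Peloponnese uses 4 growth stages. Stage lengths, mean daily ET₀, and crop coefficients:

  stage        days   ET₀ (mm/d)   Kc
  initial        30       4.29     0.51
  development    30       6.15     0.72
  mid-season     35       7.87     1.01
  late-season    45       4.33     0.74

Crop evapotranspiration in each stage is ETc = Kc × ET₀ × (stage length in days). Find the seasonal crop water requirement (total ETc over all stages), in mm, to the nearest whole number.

621 mm

initial: 0.51 × 4.29 × 30 = 65.64 mm
development: 0.72 × 6.15 × 30 = 132.84 mm
mid-season: 1.01 × 7.87 × 35 = 278.20 mm
late-season: 0.74 × 4.33 × 45 = 144.19 mm
Seasonal total = 620.87 mm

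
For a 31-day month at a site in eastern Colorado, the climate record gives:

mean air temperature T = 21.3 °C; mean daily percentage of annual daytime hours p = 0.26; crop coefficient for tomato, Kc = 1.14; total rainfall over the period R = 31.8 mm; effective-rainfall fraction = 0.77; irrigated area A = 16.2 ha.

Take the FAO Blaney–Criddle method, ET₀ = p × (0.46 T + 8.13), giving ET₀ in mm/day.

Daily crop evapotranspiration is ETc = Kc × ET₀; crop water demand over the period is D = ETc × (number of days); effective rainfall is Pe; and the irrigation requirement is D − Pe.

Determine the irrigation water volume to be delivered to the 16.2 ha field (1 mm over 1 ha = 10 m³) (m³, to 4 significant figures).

22720 m³

ET₀ = 0.26 × (0.46 × 21.3 + 8.13) = 0.26 × 17.928 = 4.6613 mm/d
ETc = Kc × ET₀ = 1.14 × 4.6613 = 5.3139 mm/d
Crop demand D = ETc × 31 d = 5.3139 × 31 = 164.731 mm
Pe = 0.77 × 31.8 = 24.486 mm
D − Pe = 164.731 − 24.486 = 140.245 mm
Volume = 140.245 mm × 16.2 ha × 10 = 22719.7 m³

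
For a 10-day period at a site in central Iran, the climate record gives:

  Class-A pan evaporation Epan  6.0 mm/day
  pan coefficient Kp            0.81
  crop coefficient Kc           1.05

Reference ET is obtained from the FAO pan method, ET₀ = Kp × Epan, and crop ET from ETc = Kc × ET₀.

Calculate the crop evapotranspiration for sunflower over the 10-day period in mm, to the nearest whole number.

51 mm

ET₀ = 0.81 × 6.0 = 4.8600 mm/d
ETc = Kc × ET₀ = 1.05 × 4.8600 = 5.1030 mm/d
Over 10 days: 5.1030 × 10 = 51.030 mm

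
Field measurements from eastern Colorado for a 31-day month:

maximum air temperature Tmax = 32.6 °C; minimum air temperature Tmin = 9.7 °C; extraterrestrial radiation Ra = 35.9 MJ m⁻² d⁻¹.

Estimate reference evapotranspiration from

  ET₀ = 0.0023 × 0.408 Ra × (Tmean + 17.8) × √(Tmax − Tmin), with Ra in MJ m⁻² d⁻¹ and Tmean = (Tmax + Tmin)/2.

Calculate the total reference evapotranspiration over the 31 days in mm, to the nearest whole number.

Tmean = (32.6 + 9.7)/2 = 21.15 °C
0.408 Ra = 0.408 × 35.9 = 14.6472 mm/d equivalent
ET₀ = 0.0023 × 14.6472 × (21.15 + 17.8) × √22.9 = 0.0023 × 14.6472 × 38.95 × 4.7854 = 6.2793 mm/d
Over 31 days: 6.2793 × 31 = 194.658 mm

195 mm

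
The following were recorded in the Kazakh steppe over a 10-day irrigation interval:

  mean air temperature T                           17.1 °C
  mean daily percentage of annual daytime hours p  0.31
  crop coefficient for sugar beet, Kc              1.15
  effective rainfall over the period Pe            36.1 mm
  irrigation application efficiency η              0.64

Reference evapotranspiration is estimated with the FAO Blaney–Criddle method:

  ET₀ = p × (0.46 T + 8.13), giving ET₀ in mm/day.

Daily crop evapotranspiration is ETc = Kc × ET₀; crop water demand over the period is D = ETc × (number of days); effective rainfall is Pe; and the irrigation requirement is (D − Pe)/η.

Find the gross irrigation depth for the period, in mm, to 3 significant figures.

32.7 mm

ET₀ = 0.31 × (0.46 × 17.1 + 8.13) = 0.31 × 15.996 = 4.9588 mm/d
ETc = Kc × ET₀ = 1.15 × 4.9588 = 5.7026 mm/d
Crop demand D = ETc × 10 d = 5.7026 × 10 = 57.026 mm
D − Pe = 57.026 − 36.1 = 20.926 mm
Gross irrigation = 20.926 / 0.64 = 32.697 mm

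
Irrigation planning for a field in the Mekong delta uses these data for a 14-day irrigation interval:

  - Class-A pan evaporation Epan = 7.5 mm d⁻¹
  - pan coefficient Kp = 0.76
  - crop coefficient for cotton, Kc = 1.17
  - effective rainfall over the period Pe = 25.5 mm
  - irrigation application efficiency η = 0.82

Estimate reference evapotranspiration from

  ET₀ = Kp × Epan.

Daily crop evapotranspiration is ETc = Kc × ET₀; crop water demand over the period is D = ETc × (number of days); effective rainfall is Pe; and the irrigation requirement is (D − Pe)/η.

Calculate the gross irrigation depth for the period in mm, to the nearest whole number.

83 mm

ET₀ = 0.76 × 7.5 = 5.7000 mm/d
ETc = Kc × ET₀ = 1.17 × 5.7000 = 6.6690 mm/d
Crop demand D = ETc × 14 d = 6.6690 × 14 = 93.366 mm
D − Pe = 93.366 − 25.5 = 67.866 mm
Gross irrigation = 67.866 / 0.82 = 82.763 mm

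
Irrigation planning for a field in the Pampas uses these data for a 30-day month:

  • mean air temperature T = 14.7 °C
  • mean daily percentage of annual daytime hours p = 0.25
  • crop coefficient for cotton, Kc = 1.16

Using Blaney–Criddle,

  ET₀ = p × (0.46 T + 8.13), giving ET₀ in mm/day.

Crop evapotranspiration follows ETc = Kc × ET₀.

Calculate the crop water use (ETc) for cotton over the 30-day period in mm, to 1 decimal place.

ET₀ = 0.25 × (0.46 × 14.7 + 8.13) = 0.25 × 14.892 = 3.7230 mm/d
ETc = Kc × ET₀ = 1.16 × 3.7230 = 4.3187 mm/d
Over 30 days: 4.3187 × 30 = 129.561 mm

129.6 mm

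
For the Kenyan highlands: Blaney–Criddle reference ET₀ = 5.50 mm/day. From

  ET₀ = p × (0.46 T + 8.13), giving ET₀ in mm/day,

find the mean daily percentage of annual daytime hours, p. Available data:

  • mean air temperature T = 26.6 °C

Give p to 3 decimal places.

p = ET₀ / (0.46 T + 8.13) = 5.50 / (0.46 × 26.6 + 8.13) = 5.50 / 20.366 = 0.2701

0.270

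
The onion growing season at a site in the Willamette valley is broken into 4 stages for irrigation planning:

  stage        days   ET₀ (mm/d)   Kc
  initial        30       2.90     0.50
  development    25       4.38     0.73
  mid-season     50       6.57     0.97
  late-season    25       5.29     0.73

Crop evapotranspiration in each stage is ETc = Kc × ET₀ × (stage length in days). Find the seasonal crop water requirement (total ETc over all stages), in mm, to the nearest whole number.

539 mm

initial: 0.50 × 2.90 × 30 = 43.50 mm
development: 0.73 × 4.38 × 25 = 79.94 mm
mid-season: 0.97 × 6.57 × 50 = 318.65 mm
late-season: 0.73 × 5.29 × 25 = 96.54 mm
Seasonal total = 538.63 mm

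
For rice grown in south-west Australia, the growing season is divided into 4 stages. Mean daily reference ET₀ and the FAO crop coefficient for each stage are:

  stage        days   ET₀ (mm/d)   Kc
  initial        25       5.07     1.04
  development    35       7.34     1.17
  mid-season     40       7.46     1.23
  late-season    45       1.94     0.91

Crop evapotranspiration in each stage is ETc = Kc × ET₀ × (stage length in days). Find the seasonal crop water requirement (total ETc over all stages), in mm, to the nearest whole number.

879 mm

initial: 1.04 × 5.07 × 25 = 131.82 mm
development: 1.17 × 7.34 × 35 = 300.57 mm
mid-season: 1.23 × 7.46 × 40 = 367.03 mm
late-season: 0.91 × 1.94 × 45 = 79.44 mm
Seasonal total = 878.86 mm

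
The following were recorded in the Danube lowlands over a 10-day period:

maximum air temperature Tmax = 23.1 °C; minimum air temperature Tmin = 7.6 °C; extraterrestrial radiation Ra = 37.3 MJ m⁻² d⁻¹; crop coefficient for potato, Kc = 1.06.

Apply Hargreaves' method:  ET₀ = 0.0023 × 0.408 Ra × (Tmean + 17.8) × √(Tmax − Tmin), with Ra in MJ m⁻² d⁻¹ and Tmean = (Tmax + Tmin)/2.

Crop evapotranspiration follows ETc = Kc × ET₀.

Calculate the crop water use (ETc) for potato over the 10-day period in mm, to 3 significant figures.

48.4 mm

Tmean = (23.1 + 7.6)/2 = 15.35 °C
0.408 Ra = 0.408 × 37.3 = 15.2184 mm/d equivalent
ET₀ = 0.0023 × 15.2184 × (15.35 + 17.8) × √15.5 = 0.0023 × 15.2184 × 33.15 × 3.9370 = 4.5682 mm/d
ETc = Kc × ET₀ = 1.06 × 4.5682 = 4.8423 mm/d
Over 10 days: 4.8423 × 10 = 48.423 mm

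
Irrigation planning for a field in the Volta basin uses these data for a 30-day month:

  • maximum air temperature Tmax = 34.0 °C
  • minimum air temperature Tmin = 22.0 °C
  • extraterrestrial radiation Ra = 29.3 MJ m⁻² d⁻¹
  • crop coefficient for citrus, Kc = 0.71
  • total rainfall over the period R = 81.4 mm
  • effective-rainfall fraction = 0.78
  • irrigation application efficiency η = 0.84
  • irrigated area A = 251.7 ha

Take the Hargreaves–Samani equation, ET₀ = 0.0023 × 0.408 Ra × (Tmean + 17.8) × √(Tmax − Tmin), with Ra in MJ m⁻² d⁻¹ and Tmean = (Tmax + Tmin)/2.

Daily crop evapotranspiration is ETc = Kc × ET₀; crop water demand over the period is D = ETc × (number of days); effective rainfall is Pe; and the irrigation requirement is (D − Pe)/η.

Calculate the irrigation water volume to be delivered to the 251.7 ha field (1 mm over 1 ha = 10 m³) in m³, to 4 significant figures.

88170 m³

Tmean = (34.0 + 22.0)/2 = 28.00 °C
0.408 Ra = 0.408 × 29.3 = 11.9544 mm/d equivalent
ET₀ = 0.0023 × 11.9544 × (28.00 + 17.8) × √12.0 = 0.0023 × 11.9544 × 45.80 × 3.4641 = 4.3623 mm/d
ETc = Kc × ET₀ = 0.71 × 4.3623 = 3.0972 mm/d
Crop demand D = ETc × 30 d = 3.0972 × 30 = 92.916 mm
Pe = 0.78 × 81.4 = 63.492 mm
D − Pe = 92.916 − 63.492 = 29.424 mm
Gross irrigation = 29.424 / 0.84 = 35.029 mm
Volume = 35.029 mm × 251.7 ha × 10 = 88168.0 m³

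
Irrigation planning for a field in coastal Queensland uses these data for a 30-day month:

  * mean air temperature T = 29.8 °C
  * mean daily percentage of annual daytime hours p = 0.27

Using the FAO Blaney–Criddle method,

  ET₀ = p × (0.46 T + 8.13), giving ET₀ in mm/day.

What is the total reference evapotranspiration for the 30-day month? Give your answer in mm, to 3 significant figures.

177 mm

ET₀ = 0.27 × (0.46 × 29.8 + 8.13) = 0.27 × 21.838 = 5.8963 mm/d
Monthly total = 5.8963 × 30 = 176.889 mm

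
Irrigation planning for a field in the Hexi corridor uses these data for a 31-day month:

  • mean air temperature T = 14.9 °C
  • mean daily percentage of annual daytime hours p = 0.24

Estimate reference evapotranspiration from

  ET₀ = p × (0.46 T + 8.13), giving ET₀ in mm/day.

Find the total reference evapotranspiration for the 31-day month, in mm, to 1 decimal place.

ET₀ = 0.24 × (0.46 × 14.9 + 8.13) = 0.24 × 14.984 = 3.5962 mm/d
Monthly total = 3.5962 × 31 = 111.482 mm

111.5 mm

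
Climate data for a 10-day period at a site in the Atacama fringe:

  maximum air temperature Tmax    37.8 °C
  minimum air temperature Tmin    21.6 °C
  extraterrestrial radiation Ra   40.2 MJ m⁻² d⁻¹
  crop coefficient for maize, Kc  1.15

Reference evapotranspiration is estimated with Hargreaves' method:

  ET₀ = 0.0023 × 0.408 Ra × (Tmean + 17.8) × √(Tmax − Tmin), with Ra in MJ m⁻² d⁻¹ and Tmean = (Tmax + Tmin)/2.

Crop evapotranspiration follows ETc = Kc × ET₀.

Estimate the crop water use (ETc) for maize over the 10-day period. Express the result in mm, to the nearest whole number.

83 mm

Tmean = (37.8 + 21.6)/2 = 29.70 °C
0.408 Ra = 0.408 × 40.2 = 16.4016 mm/d equivalent
ET₀ = 0.0023 × 16.4016 × (29.70 + 17.8) × √16.2 = 0.0023 × 16.4016 × 47.50 × 4.0249 = 7.2121 mm/d
ETc = Kc × ET₀ = 1.15 × 7.2121 = 8.2939 mm/d
Over 10 days: 8.2939 × 10 = 82.939 mm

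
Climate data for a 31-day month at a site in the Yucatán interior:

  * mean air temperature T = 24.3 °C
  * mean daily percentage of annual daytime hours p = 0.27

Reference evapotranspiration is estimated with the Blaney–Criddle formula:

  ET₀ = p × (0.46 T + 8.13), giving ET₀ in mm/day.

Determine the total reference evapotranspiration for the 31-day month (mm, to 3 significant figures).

ET₀ = 0.27 × (0.46 × 24.3 + 8.13) = 0.27 × 19.308 = 5.2132 mm/d
Monthly total = 5.2132 × 31 = 161.609 mm

162 mm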